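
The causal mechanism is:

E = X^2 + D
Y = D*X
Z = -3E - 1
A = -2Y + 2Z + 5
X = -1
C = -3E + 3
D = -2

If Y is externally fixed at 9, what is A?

Under do(Y=9), the mechanism Y = D*X is discarded; Y is fixed at 9.
E = X^2 + D  [with X=-1, D=-2]  = -1
Z = -3E - 1  [with E=-1]  = 2
A = -2Y + 2Z + 5  [with Y=9, Z=2]  = -9

-9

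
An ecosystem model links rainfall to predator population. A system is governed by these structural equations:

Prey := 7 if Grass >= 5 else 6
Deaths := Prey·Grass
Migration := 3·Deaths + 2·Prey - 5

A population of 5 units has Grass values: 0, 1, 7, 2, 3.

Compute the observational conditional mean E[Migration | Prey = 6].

34

Conditioning on Prey=6 selects the 4 unit(s) with Grass ∈ {0, 1, 2, 3}. Their Migration values: 7, 25, 43, 61. Mean = 34.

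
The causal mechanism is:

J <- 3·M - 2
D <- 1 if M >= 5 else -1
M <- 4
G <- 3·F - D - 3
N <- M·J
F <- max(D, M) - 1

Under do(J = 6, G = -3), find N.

The joint intervention fixes J = 6, G = -3, removing each variable's own equation.
N = M·J  [with M=4, J=6]  = 24

24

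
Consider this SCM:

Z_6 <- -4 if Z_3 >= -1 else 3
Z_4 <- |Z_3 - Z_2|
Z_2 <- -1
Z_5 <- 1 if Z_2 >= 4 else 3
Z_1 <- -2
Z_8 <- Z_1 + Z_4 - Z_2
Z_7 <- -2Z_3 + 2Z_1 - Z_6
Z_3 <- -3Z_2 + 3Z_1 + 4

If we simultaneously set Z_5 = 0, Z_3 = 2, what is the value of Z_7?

The joint intervention fixes Z_5 = 0, Z_3 = 2, removing each variable's own equation.
Z_6 = -4 if Z_3 >= -1 else 3  [with Z_3=2]  = -4
Z_7 = -2Z_3 + 2Z_1 - Z_6  [with Z_3=2, Z_1=-2, Z_6=-4]  = -4

-4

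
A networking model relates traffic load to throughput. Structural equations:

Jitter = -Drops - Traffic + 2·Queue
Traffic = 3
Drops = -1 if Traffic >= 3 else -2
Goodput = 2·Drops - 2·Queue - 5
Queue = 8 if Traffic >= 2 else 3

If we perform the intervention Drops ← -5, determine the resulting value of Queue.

Under do(Drops=-5), the mechanism Drops = -1 if Traffic >= 3 else -2 is discarded; Drops is fixed at -5.
Since Queue is not a descendant of the intervened variable, it is unaffected.
Queue = 8 if Traffic >= 2 else 3  [with Traffic=3]  = 8

8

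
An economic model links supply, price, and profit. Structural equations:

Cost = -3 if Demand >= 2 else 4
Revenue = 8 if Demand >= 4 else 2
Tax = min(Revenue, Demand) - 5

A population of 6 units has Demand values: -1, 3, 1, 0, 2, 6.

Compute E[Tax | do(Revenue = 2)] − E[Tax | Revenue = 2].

0.2

Every unit gets Revenue=2 under the intervention. Tax values become -6, -3, -4, -5, -3, -3; E[Tax|do(Revenue=2)] = -4.
Observing Revenue=2 restricts to units where Revenue's equation naturally yields 2: Demand ∈ {-1, 3, 1, 0, 2}. In that subpopulation Tax = -6, -3, -4, -5, -3, mean -4.2.
Difference = -4 − (-4.2) = 0.2.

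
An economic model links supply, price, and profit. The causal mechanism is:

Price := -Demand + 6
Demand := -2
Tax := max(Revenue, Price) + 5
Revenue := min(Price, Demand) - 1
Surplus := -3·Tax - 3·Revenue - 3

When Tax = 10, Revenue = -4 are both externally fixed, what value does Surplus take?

The joint intervention fixes Tax = 10, Revenue = -4, removing each variable's own equation.
Surplus = -3·Tax - 3·Revenue - 3  [with Tax=10, Revenue=-4]  = -21

-21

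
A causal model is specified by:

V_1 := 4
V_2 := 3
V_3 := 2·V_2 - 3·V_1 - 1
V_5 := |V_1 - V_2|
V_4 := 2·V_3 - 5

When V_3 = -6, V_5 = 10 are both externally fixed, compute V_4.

The joint intervention fixes V_3 = -6, V_5 = 10, removing each variable's own equation.
V_4 = 2·V_3 - 5  [with V_3=-6]  = -17

-17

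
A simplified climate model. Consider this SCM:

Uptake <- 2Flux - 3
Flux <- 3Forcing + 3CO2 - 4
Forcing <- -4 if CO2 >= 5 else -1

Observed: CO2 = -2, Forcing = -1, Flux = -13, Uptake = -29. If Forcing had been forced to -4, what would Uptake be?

Under do(Forcing=-4), the mechanism Forcing <- -4 if CO2 >= 5 else -1 is discarded; Forcing is fixed at -4.
Flux = 3Forcing + 3CO2 - 4  [with Forcing=-4, CO2=-2]  = -22
Uptake = 2Flux - 3  [with Flux=-22]  = -47

-47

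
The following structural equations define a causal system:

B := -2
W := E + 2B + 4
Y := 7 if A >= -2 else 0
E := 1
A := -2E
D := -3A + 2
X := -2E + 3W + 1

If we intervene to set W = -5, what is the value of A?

do(W=-5) replaces the equation W := E + 2B + 4 with the constant W = -5.
A is not downstream of the intervention, so its value is determined by the original equations.
A = -2E  [with E=1]  = -2

-2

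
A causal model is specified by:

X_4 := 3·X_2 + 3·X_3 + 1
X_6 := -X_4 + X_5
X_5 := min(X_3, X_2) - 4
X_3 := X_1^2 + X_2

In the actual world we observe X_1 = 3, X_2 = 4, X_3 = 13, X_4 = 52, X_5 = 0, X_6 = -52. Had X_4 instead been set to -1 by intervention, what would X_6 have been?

Under do(X_4=-1), the mechanism X_4 := 3·X_2 + 3·X_3 + 1 is discarded; X_4 is fixed at -1.
X_3 = X_1^2 + X_2  [with X_1=3, X_2=4]  = 13
X_5 = min(X_3, X_2) - 4  [with X_3=13, X_2=4]  = 0
X_6 = -X_4 + X_5  [with X_4=-1, X_5=0]  = 1

1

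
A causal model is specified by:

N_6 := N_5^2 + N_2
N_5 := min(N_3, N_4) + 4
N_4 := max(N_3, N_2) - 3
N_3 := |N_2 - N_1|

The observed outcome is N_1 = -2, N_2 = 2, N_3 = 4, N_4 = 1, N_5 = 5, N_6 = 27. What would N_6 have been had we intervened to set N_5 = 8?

The intervention breaks the incoming arrows to N_5: N_5 := min(N_3, N_4) + 4 no longer applies, and N_5 = 8.
N_6 = N_5^2 + N_2  [with N_5=8, N_2=2]  = 66

66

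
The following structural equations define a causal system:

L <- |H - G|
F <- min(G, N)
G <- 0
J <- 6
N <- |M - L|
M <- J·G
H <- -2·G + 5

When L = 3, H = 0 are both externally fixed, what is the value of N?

The joint intervention fixes L = 3, H = 0, removing each variable's own equation.
M = J·G  [with J=6, G=0]  = 0
N = |M - L|  [with M=0, L=3]  = 3

3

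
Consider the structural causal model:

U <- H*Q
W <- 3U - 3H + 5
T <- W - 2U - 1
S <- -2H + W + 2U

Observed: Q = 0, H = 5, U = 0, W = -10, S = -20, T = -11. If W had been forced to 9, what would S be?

Intervening sets W = 9 and removes its equation (W <- 3U - 3H + 5).
U = H*Q  [with H=5, Q=0]  = 0
S = -2H + W + 2U  [with H=5, W=9, U=0]  = -1

-1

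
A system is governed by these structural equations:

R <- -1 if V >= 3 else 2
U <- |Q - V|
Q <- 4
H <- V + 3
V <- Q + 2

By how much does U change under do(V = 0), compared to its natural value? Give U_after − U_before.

2

The intervention breaks the incoming arrows to V: V <- Q + 2 no longer applies, and V = 0.
U = |Q - V|  [with Q=4, V=0]  = 4
Without intervention: V = Q + 2  [with Q=4]  = 6; U = |Q - V|  [with Q=4, V=6]  = 2.
Change = 4 − 2 = 2.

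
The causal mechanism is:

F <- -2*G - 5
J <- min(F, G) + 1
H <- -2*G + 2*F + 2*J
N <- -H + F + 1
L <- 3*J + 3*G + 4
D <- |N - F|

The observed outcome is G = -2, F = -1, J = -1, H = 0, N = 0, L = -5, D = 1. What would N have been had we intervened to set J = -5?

8

do(J=-5) replaces the equation J <- min(F, G) + 1 with the constant J = -5.
F = -2*G - 5  [with G=-2]  = -1
H = -2*G + 2*F + 2*J  [with G=-2, F=-1, J=-5]  = -8
N = -H + F + 1  [with H=-8, F=-1]  = 8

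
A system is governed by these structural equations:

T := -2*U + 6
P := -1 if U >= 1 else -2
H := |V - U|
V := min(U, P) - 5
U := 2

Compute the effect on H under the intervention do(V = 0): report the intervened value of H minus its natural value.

-6

Intervening sets V = 0 and removes its equation (V := min(U, P) - 5).
H = |V - U|  [with V=0, U=2]  = 2
Without intervention: P = -1 if U >= 1 else -2  [with U=2]  = -1; V = min(U, P) - 5  [with U=2, P=-1]  = -6; H = |V - U|  [with V=-6, U=2]  = 8.
Change = 2 − 8 = -6.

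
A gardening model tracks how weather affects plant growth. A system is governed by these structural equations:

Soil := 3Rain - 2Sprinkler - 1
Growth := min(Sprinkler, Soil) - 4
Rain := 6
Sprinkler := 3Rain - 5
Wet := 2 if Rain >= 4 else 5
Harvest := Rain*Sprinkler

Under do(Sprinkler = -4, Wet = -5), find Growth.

Setting Sprinkler = -4, Wet = -5 by intervention discards those variables' equations.
Soil = 3Rain - 2Sprinkler - 1  [with Rain=6, Sprinkler=-4]  = 25
Growth = min(Sprinkler, Soil) - 4  [with Sprinkler=-4, Soil=25]  = -8

-8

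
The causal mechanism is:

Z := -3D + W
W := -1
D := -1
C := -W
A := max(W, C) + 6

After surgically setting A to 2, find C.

1

Under do(A=2), the mechanism A := max(W, C) + 6 is discarded; A is fixed at 2.
Since C is not a descendant of the intervened variable, it is unaffected.
C = -W  [with W=-1]  = 1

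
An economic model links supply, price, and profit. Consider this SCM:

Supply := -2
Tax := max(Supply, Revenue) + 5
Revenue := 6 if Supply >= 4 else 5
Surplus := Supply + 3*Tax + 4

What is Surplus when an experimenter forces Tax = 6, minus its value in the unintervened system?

The intervention breaks the incoming arrows to Tax: Tax := max(Supply, Revenue) + 5 no longer applies, and Tax = 6.
Surplus = Supply + 3*Tax + 4  [with Supply=-2, Tax=6]  = 20
Without intervention: Revenue = 6 if Supply >= 4 else 5  [with Supply=-2]  = 5; Tax = max(Supply, Revenue) + 5  [with Supply=-2, Revenue=5]  = 10; Surplus = Supply + 3*Tax + 4  [with Supply=-2, Tax=10]  = 32.
Change = 20 − 32 = -12.

-12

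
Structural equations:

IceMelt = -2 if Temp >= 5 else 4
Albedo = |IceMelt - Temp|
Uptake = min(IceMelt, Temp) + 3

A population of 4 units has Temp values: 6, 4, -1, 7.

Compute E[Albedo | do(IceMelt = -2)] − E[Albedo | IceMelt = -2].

The intervention sets IceMelt=-2 in all 4 units regardless of Temp. Recomputing Albedo per unit gives 8, 6, 1, 9; average 6.
E[Albedo|IceMelt=-2] averages over only the 2 units with IceMelt=-2 (Temp = 6, 7): Albedo = 8, 9, mean 8.5.
Difference = 6 − 8.5 = -2.5.

-2.5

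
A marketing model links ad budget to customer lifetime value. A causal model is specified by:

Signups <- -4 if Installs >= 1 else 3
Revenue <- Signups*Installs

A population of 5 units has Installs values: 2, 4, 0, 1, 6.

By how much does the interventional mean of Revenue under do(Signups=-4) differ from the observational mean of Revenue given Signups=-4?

do(Signups=-4) breaks Signups's dependence on Installs. With Signups=-4 fixed, Revenue across the units is -8, -16, 0, -4, -24, mean -10.4.
Conditioning on Signups=-4 selects the 4 unit(s) with Installs ∈ {2, 4, 1, 6}. Their Revenue values: -8, -16, -4, -24. Mean = -13.
Difference = -10.4 − (-13) = 2.6.

2.6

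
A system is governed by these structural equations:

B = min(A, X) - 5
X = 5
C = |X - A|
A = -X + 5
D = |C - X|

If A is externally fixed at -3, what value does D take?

Under do(A=-3), the mechanism A = -X + 5 is discarded; A is fixed at -3.
C = |X - A|  [with X=5, A=-3]  = 8
D = |C - X|  [with C=8, X=5]  = 3

3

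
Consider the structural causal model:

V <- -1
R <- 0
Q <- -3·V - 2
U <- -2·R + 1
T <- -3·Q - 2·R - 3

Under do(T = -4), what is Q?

1

do(T=-4) replaces the equation T <- -3·Q - 2·R - 3 with the constant T = -4.
Q is not downstream of the intervention, so its value is determined by the original equations.
Q = -3·V - 2  [with V=-1]  = 1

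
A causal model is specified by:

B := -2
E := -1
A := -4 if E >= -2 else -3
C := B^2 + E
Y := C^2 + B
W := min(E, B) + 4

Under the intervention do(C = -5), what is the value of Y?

23

Intervening sets C = -5 and removes its equation (C := B^2 + E).
Y = C^2 + B  [with C=-5, B=-2]  = 23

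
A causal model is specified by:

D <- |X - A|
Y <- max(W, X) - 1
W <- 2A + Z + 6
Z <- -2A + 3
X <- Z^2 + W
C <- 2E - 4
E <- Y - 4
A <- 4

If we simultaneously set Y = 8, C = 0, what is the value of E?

Under do(Y = 8, C = 0), each intervened variable's structural equation is replaced by its fixed value.
E = Y - 4  [with Y=8]  = 4

4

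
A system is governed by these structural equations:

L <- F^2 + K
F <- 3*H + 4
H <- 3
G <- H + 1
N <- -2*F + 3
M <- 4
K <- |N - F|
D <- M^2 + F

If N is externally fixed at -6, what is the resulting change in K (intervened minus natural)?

-17

Intervening sets N = -6 and removes its equation (N <- -2*F + 3).
F = 3*H + 4  [with H=3]  = 13
K = |N - F|  [with N=-6, F=13]  = 19
Without intervention: F = 3*H + 4  [with H=3]  = 13; N = -2*F + 3  [with F=13]  = -23; K = |N - F|  [with N=-23, F=13]  = 36.
Change = 19 − 36 = -17.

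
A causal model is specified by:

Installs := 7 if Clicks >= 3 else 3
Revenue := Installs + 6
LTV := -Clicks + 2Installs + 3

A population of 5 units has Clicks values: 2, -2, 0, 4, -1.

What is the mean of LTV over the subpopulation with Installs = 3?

9.25

Observing Installs=3 restricts to units where Installs's equation naturally yields 3: Clicks ∈ {2, -2, 0, -1}. In that subpopulation LTV = 7, 11, 9, 10, mean 9.25.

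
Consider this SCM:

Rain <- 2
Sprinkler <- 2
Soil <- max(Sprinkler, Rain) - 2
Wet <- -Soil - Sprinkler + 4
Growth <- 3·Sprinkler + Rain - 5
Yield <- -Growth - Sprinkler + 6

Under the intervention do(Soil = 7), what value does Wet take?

-5

The intervention breaks the incoming arrows to Soil: Soil <- max(Sprinkler, Rain) - 2 no longer applies, and Soil = 7.
Wet = -Soil - Sprinkler + 4  [with Soil=7, Sprinkler=2]  = -5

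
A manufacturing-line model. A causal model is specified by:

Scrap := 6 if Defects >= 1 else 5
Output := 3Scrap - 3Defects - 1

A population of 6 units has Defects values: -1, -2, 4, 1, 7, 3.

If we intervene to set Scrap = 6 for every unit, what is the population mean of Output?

Every unit gets Scrap=6 under the intervention. Output values become 20, 23, 5, 14, -4, 8; E[Output|do(Scrap=6)] = 11.

11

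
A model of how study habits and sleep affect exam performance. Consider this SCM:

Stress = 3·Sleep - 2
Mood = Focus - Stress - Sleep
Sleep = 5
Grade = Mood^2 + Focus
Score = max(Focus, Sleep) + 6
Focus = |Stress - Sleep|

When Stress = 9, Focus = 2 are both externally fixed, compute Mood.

Under do(Stress = 9, Focus = 2), each intervened variable's structural equation is replaced by its fixed value.
Mood = Focus - Stress - Sleep  [with Focus=2, Stress=9, Sleep=5]  = -12

-12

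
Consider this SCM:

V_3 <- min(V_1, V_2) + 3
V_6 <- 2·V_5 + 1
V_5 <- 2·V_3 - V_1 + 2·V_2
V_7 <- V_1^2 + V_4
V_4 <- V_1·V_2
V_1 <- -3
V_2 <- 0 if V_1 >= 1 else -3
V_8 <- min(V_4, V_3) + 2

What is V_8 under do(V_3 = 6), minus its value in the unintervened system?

6

The intervention breaks the incoming arrows to V_3: V_3 <- min(V_1, V_2) + 3 no longer applies, and V_3 = 6.
V_2 = 0 if V_1 >= 1 else -3  [with V_1=-3]  = -3
V_4 = V_1·V_2  [with V_1=-3, V_2=-3]  = 9
V_8 = min(V_4, V_3) + 2  [with V_4=9, V_3=6]  = 8
Without intervention: V_2 = 0 if V_1 >= 1 else -3  [with V_1=-3]  = -3; V_3 = min(V_1, V_2) + 3  [with V_1=-3, V_2=-3]  = 0; V_4 = V_1·V_2  [with V_1=-3, V_2=-3]  = 9; V_8 = min(V_4, V_3) + 2  [with V_4=9, V_3=0]  = 2.
Change = 8 − 2 = 6.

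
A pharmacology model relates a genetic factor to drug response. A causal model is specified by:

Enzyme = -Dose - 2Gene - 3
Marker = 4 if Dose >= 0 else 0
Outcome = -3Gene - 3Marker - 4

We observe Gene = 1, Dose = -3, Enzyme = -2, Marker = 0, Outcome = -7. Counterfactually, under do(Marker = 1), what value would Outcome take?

-10

Intervening sets Marker = 1 and removes its equation (Marker = 4 if Dose >= 0 else 0).
Outcome = -3Gene - 3Marker - 4  [with Gene=1, Marker=1]  = -10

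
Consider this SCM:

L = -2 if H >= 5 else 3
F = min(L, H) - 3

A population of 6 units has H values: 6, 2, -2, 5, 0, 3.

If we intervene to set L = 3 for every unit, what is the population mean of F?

do(L=3) breaks L's dependence on H. With L=3 fixed, F across the units is 0, -1, -5, 0, -3, 0, mean -1.5.

-1.5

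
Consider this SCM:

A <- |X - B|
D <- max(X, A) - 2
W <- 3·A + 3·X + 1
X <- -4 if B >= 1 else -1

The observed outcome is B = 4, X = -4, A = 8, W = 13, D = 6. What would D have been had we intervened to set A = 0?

-2

do(A=0) replaces the equation A <- |X - B| with the constant A = 0.
X = -4 if B >= 1 else -1  [with B=4]  = -4
D = max(X, A) - 2  [with X=-4, A=0]  = -2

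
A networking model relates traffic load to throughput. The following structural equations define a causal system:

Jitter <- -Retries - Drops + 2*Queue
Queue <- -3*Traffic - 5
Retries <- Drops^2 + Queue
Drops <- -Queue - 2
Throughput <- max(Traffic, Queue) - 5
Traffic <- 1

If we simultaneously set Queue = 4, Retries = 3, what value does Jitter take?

11

Setting Queue = 4, Retries = 3 by intervention discards those variables' equations.
Drops = -Queue - 2  [with Queue=4]  = -6
Jitter = -Retries - Drops + 2*Queue  [with Retries=3, Drops=-6, Queue=4]  = 11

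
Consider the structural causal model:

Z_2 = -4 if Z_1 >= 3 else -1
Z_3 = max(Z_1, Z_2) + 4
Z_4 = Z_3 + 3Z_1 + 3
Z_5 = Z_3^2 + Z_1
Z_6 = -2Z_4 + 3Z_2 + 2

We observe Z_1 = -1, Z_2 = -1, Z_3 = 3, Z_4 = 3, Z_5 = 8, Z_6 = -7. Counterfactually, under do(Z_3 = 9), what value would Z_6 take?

-19

The intervention breaks the incoming arrows to Z_3: Z_3 = max(Z_1, Z_2) + 4 no longer applies, and Z_3 = 9.
Z_2 = -4 if Z_1 >= 3 else -1  [with Z_1=-1]  = -1
Z_4 = Z_3 + 3Z_1 + 3  [with Z_3=9, Z_1=-1]  = 9
Z_6 = -2Z_4 + 3Z_2 + 2  [with Z_4=9, Z_2=-1]  = -19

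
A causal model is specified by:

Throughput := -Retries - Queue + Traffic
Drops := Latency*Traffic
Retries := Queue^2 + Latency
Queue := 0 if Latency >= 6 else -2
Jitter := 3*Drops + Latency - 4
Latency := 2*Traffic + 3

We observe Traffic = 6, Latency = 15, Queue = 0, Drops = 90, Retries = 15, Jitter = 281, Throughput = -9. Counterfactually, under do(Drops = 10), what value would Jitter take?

41

Under do(Drops=10), the mechanism Drops := Latency*Traffic is discarded; Drops is fixed at 10.
Latency = 2*Traffic + 3  [with Traffic=6]  = 15
Jitter = 3*Drops + Latency - 4  [with Drops=10, Latency=15]  = 41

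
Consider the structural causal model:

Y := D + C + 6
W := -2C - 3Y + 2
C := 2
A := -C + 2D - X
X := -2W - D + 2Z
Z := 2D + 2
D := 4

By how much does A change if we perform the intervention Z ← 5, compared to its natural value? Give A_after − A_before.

Under do(Z=5), the mechanism Z := 2D + 2 is discarded; Z is fixed at 5.
Y = D + C + 6  [with D=4, C=2]  = 12
W = -2C - 3Y + 2  [with C=2, Y=12]  = -38
X = -2W - D + 2Z  [with W=-38, D=4, Z=5]  = 82
A = -C + 2D - X  [with C=2, D=4, X=82]  = -76
Without intervention: Y = D + C + 6  [with D=4, C=2]  = 12; W = -2C - 3Y + 2  [with C=2, Y=12]  = -38; Z = 2D + 2  [with D=4]  = 10; X = -2W - D + 2Z  [with W=-38, D=4, Z=10]  = 92; A = -C + 2D - X  [with C=2, D=4, X=92]  = -86.
Change = -76 − (-86) = 10.

10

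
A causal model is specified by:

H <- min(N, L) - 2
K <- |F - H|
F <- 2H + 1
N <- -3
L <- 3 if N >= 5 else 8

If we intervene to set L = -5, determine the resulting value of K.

6

do(L=-5) replaces the equation L <- 3 if N >= 5 else 8 with the constant L = -5.
H = min(N, L) - 2  [with N=-3, L=-5]  = -7
F = 2H + 1  [with H=-7]  = -13
K = |F - H|  [with F=-13, H=-7]  = 6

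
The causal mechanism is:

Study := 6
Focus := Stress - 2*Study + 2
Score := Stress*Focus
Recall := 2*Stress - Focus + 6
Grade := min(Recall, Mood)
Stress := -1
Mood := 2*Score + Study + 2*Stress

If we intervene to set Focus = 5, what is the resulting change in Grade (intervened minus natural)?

-21

The intervention breaks the incoming arrows to Focus: Focus := Stress - 2*Study + 2 no longer applies, and Focus = 5.
Score = Stress*Focus  [with Stress=-1, Focus=5]  = -5
Mood = 2*Score + Study + 2*Stress  [with Score=-5, Study=6, Stress=-1]  = -6
Recall = 2*Stress - Focus + 6  [with Stress=-1, Focus=5]  = -1
Grade = min(Recall, Mood)  [with Recall=-1, Mood=-6]  = -6
Without intervention: Focus = Stress - 2*Study + 2  [with Stress=-1, Study=6]  = -11; Score = Stress*Focus  [with Stress=-1, Focus=-11]  = 11; Mood = 2*Score + Study + 2*Stress  [with Score=11, Study=6, Stress=-1]  = 26; Recall = 2*Stress - Focus + 6  [with Stress=-1, Focus=-11]  = 15; Grade = min(Recall, Mood)  [with Recall=15, Mood=26]  = 15.
Change = -6 − 15 = -21.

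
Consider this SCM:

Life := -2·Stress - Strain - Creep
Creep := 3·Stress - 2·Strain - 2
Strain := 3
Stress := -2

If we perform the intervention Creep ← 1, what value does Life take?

0

The intervention breaks the incoming arrows to Creep: Creep := 3·Stress - 2·Strain - 2 no longer applies, and Creep = 1.
Life = -2·Stress - Strain - Creep  [with Stress=-2, Strain=3, Creep=1]  = 0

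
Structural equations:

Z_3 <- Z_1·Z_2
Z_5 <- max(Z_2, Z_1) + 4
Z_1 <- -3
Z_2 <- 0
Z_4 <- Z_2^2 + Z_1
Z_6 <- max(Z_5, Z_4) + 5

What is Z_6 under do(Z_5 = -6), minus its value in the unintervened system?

-7

The intervention breaks the incoming arrows to Z_5: Z_5 <- max(Z_2, Z_1) + 4 no longer applies, and Z_5 = -6.
Z_4 = Z_2^2 + Z_1  [with Z_2=0, Z_1=-3]  = -3
Z_6 = max(Z_5, Z_4) + 5  [with Z_5=-6, Z_4=-3]  = 2
Without intervention: Z_4 = Z_2^2 + Z_1  [with Z_2=0, Z_1=-3]  = -3; Z_5 = max(Z_2, Z_1) + 4  [with Z_2=0, Z_1=-3]  = 4; Z_6 = max(Z_5, Z_4) + 5  [with Z_5=4, Z_4=-3]  = 9.
Change = 2 − 9 = -7.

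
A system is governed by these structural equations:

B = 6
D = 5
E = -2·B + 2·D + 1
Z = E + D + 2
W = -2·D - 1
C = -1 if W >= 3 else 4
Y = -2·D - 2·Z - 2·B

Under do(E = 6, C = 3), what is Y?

Under do(E = 6, C = 3), each intervened variable's structural equation is replaced by its fixed value.
Z = E + D + 2  [with E=6, D=5]  = 13
Y = -2·D - 2·Z - 2·B  [with D=5, Z=13, B=6]  = -48

-48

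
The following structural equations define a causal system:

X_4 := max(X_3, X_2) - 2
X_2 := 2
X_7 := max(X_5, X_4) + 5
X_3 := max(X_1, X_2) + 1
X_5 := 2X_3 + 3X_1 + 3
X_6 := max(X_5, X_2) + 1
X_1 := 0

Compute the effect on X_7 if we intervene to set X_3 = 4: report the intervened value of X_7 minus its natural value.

2

The intervention breaks the incoming arrows to X_3: X_3 := max(X_1, X_2) + 1 no longer applies, and X_3 = 4.
X_4 = max(X_3, X_2) - 2  [with X_3=4, X_2=2]  = 2
X_5 = 2X_3 + 3X_1 + 3  [with X_3=4, X_1=0]  = 11
X_7 = max(X_5, X_4) + 5  [with X_5=11, X_4=2]  = 16
Without intervention: X_3 = max(X_1, X_2) + 1  [with X_1=0, X_2=2]  = 3; X_4 = max(X_3, X_2) - 2  [with X_3=3, X_2=2]  = 1; X_5 = 2X_3 + 3X_1 + 3  [with X_3=3, X_1=0]  = 9; X_7 = max(X_5, X_4) + 5  [with X_5=9, X_4=1]  = 14.
Change = 16 − 14 = 2.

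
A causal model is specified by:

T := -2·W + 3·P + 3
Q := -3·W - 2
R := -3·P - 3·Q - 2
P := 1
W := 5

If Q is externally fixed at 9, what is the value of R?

-32

Intervening sets Q = 9 and removes its equation (Q := -3·W - 2).
R = -3·P - 3·Q - 2  [with P=1, Q=9]  = -32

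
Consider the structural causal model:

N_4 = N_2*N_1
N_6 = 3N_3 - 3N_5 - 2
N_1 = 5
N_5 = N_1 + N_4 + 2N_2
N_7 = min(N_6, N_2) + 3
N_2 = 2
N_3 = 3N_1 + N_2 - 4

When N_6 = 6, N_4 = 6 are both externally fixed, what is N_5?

Setting N_6 = 6, N_4 = 6 by intervention discards those variables' equations.
N_5 = N_1 + N_4 + 2N_2  [with N_1=5, N_4=6, N_2=2]  = 15

15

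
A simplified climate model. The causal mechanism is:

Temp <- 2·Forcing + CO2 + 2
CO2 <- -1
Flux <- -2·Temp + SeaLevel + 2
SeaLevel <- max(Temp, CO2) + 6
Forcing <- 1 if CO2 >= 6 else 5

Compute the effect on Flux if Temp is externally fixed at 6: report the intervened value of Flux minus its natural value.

do(Temp=6) replaces the equation Temp <- 2·Forcing + CO2 + 2 with the constant Temp = 6.
SeaLevel = max(Temp, CO2) + 6  [with Temp=6, CO2=-1]  = 12
Flux = -2·Temp + SeaLevel + 2  [with Temp=6, SeaLevel=12]  = 2
Without intervention: Forcing = 1 if CO2 >= 6 else 5  [with CO2=-1]  = 5; Temp = 2·Forcing + CO2 + 2  [with Forcing=5, CO2=-1]  = 11; SeaLevel = max(Temp, CO2) + 6  [with Temp=11, CO2=-1]  = 17; Flux = -2·Temp + SeaLevel + 2  [with Temp=11, SeaLevel=17]  = -3.
Change = 2 − (-3) = 5.

5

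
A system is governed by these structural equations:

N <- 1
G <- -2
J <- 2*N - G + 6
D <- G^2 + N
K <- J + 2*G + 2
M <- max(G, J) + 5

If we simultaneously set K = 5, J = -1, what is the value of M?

4

The joint intervention fixes K = 5, J = -1, removing each variable's own equation.
M = max(G, J) + 5  [with G=-2, J=-1]  = 4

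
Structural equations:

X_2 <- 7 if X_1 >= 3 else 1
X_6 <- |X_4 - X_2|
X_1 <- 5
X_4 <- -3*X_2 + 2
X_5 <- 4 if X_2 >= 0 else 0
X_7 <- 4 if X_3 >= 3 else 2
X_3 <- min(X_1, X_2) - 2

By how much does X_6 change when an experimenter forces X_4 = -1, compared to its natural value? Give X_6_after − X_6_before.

Under do(X_4=-1), the mechanism X_4 <- -3*X_2 + 2 is discarded; X_4 is fixed at -1.
X_2 = 7 if X_1 >= 3 else 1  [with X_1=5]  = 7
X_6 = |X_4 - X_2|  [with X_4=-1, X_2=7]  = 8
Without intervention: X_2 = 7 if X_1 >= 3 else 1  [with X_1=5]  = 7; X_4 = -3*X_2 + 2  [with X_2=7]  = -19; X_6 = |X_4 - X_2|  [with X_4=-19, X_2=7]  = 26.
Change = 8 − 26 = -18.

-18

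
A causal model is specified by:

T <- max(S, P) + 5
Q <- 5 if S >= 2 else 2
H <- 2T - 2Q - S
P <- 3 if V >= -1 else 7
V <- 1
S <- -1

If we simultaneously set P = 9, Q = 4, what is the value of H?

Setting P = 9, Q = 4 by intervention discards those variables' equations.
T = max(S, P) + 5  [with S=-1, P=9]  = 14
H = 2T - 2Q - S  [with T=14, Q=4, S=-1]  = 21

21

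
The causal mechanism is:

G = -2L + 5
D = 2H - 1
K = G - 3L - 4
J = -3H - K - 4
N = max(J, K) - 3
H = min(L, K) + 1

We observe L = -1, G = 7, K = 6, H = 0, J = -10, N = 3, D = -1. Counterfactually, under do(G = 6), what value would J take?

do(G=6) replaces the equation G = -2L + 5 with the constant G = 6.
K = G - 3L - 4  [with G=6, L=-1]  = 5
H = min(L, K) + 1  [with L=-1, K=5]  = 0
J = -3H - K - 4  [with H=0, K=5]  = -9

-9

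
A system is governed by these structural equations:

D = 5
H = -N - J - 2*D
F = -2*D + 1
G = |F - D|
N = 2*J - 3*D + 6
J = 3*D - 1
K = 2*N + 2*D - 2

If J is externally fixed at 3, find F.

do(J=3) replaces the equation J = 3*D - 1 with the constant J = 3.
Since F is not a descendant of the intervened variable, it is unaffected.
F = -2*D + 1  [with D=5]  = -9

-9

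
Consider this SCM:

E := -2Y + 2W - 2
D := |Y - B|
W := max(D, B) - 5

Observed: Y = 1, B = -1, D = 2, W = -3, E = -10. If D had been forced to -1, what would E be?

do(D=-1) replaces the equation D := |Y - B| with the constant D = -1.
W = max(D, B) - 5  [with D=-1, B=-1]  = -6
E = -2Y + 2W - 2  [with Y=1, W=-6]  = -16

-16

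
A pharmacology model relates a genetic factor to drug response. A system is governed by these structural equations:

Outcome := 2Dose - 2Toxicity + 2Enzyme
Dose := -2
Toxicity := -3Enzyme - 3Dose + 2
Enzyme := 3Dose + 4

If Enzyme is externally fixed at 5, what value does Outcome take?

Under do(Enzyme=5), the mechanism Enzyme := 3Dose + 4 is discarded; Enzyme is fixed at 5.
Toxicity = -3Enzyme - 3Dose + 2  [with Enzyme=5, Dose=-2]  = -7
Outcome = 2Dose - 2Toxicity + 2Enzyme  [with Dose=-2, Toxicity=-7, Enzyme=5]  = 20

20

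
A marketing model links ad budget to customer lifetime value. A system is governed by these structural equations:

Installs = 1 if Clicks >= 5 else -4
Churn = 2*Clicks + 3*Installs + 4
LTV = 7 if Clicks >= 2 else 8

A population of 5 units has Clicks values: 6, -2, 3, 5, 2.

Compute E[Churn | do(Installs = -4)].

do(Installs=-4) breaks Installs's dependence on Clicks. With Installs=-4 fixed, Churn across the units is 4, -12, -2, 2, -4, mean -2.4.

-2.4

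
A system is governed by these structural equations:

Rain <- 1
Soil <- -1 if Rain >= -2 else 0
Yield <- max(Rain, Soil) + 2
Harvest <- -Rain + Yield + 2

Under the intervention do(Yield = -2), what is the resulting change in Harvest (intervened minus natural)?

The intervention breaks the incoming arrows to Yield: Yield <- max(Rain, Soil) + 2 no longer applies, and Yield = -2.
Harvest = -Rain + Yield + 2  [with Rain=1, Yield=-2]  = -1
Without intervention: Soil = -1 if Rain >= -2 else 0  [with Rain=1]  = -1; Yield = max(Rain, Soil) + 2  [with Rain=1, Soil=-1]  = 3; Harvest = -Rain + Yield + 2  [with Rain=1, Yield=3]  = 4.
Change = -1 − 4 = -5.

-5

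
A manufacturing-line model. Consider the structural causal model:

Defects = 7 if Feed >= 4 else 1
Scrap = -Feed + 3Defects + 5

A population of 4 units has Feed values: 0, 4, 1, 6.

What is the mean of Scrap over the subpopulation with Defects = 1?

E[Scrap|Defects=1] averages over only the 2 units with Defects=1 (Feed = 0, 1): Scrap = 8, 7, mean 7.5.

7.5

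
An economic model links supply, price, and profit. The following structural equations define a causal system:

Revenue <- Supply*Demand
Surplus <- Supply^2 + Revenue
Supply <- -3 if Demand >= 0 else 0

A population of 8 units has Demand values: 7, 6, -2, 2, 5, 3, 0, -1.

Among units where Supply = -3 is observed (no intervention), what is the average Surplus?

-2.5

Conditioning on Supply=-3 selects the 6 unit(s) with Demand ∈ {7, 6, 2, 5, 3, 0}. Their Surplus values: -12, -9, 3, -6, 0, 9. Mean = -2.5.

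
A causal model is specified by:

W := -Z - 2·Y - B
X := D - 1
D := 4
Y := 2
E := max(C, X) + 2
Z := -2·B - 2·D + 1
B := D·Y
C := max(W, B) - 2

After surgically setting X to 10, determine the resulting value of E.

12

Intervening sets X = 10 and removes its equation (X := D - 1).
B = D·Y  [with D=4, Y=2]  = 8
Z = -2·B - 2·D + 1  [with B=8, D=4]  = -23
W = -Z - 2·Y - B  [with Z=-23, Y=2, B=8]  = 11
C = max(W, B) - 2  [with W=11, B=8]  = 9
E = max(C, X) + 2  [with C=9, X=10]  = 12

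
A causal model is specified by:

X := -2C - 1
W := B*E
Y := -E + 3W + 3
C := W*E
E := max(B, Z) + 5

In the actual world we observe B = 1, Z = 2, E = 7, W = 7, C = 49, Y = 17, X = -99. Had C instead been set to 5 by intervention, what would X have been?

-11

Under do(C=5), the mechanism C := W*E is discarded; C is fixed at 5.
X = -2C - 1  [with C=5]  = -11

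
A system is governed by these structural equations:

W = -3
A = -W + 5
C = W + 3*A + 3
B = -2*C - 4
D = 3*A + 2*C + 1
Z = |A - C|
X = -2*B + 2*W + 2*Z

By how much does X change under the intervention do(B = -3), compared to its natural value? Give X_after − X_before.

-98

The intervention breaks the incoming arrows to B: B = -2*C - 4 no longer applies, and B = -3.
A = -W + 5  [with W=-3]  = 8
C = W + 3*A + 3  [with W=-3, A=8]  = 24
Z = |A - C|  [with A=8, C=24]  = 16
X = -2*B + 2*W + 2*Z  [with B=-3, W=-3, Z=16]  = 32
Without intervention: A = -W + 5  [with W=-3]  = 8; C = W + 3*A + 3  [with W=-3, A=8]  = 24; B = -2*C - 4  [with C=24]  = -52; Z = |A - C|  [with A=8, C=24]  = 16; X = -2*B + 2*W + 2*Z  [with B=-52, W=-3, Z=16]  = 130.
Change = 32 − 130 = -98.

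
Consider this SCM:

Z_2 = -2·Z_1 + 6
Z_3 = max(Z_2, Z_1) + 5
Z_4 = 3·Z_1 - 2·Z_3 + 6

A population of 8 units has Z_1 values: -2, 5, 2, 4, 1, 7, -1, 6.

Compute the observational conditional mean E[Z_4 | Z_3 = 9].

Conditioning on Z_3=9 selects the 2 unit(s) with Z_1 ∈ {4, 1}. Their Z_4 values: 0, -9. Mean = -4.5.

-4.5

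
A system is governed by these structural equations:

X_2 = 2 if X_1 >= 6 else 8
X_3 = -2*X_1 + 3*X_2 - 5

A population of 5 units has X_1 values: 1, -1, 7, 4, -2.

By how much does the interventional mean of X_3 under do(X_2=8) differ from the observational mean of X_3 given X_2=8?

Under do(X_2=8), X_2's equation is replaced by X_2=8 for every unit. Per-unit X_3: 17, 21, 5, 11, 23. Mean = 15.4.
E[X_3|X_2=8] averages over only the 4 units with X_2=8 (X_1 = 1, -1, 4, -2): X_3 = 17, 21, 11, 23, mean 18.
Difference = 15.4 − 18 = -2.6.

-2.6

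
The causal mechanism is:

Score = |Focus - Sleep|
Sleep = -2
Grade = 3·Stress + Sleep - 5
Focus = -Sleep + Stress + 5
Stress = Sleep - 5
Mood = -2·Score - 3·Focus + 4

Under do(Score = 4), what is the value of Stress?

The intervention breaks the incoming arrows to Score: Score = |Focus - Sleep| no longer applies, and Score = 4.
Since Stress is not a descendant of the intervened variable, it is unaffected.
Stress = Sleep - 5  [with Sleep=-2]  = -7

-7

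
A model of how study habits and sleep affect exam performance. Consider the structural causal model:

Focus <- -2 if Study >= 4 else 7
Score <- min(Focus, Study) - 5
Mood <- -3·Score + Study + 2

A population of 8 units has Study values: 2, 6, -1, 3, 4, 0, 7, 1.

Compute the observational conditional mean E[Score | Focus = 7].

Observing Focus=7 restricts to units where Focus's equation naturally yields 7: Study ∈ {2, -1, 3, 0, 1}. In that subpopulation Score = -3, -6, -2, -5, -4, mean -4.

-4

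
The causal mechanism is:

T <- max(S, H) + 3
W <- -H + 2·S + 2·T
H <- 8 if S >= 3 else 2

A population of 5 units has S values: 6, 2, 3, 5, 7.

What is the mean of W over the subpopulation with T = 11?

24.5

Conditioning on T=11 selects the 4 unit(s) with S ∈ {6, 3, 5, 7}. Their W values: 26, 20, 24, 28. Mean = 24.5.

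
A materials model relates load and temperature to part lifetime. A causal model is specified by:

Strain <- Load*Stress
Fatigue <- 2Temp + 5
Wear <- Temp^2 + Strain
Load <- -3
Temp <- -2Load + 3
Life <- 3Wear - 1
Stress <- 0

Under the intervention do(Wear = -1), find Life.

Under do(Wear=-1), the mechanism Wear <- Temp^2 + Strain is discarded; Wear is fixed at -1.
Life = 3Wear - 1  [with Wear=-1]  = -4

-4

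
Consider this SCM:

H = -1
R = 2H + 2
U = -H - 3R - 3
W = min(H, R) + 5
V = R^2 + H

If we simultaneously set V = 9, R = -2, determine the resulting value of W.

Setting V = 9, R = -2 by intervention discards those variables' equations.
W = min(H, R) + 5  [with H=-1, R=-2]  = 3

3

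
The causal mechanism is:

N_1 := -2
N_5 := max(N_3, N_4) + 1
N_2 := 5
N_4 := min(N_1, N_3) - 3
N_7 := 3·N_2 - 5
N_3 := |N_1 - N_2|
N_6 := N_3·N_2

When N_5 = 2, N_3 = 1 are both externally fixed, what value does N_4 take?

Under do(N_5 = 2, N_3 = 1), each intervened variable's structural equation is replaced by its fixed value.
N_4 = min(N_1, N_3) - 3  [with N_1=-2, N_3=1]  = -5

-5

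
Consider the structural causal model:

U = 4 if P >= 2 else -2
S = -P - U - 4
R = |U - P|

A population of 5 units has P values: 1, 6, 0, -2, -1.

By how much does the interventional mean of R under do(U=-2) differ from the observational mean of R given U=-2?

1.3

Every unit gets U=-2 under the intervention. R values become 3, 8, 2, 0, 1; E[R|do(U=-2)] = 2.8.
Conditioning on U=-2 selects the 4 unit(s) with P ∈ {1, 0, -2, -1}. Their R values: 3, 2, 0, 1. Mean = 1.5.
Difference = 2.8 − 1.5 = 1.3.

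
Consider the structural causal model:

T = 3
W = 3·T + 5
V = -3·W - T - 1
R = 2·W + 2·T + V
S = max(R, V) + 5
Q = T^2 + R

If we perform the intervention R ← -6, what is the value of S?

Intervening sets R = -6 and removes its equation (R = 2·W + 2·T + V).
W = 3·T + 5  [with T=3]  = 14
V = -3·W - T - 1  [with W=14, T=3]  = -46
S = max(R, V) + 5  [with R=-6, V=-46]  = -1

-1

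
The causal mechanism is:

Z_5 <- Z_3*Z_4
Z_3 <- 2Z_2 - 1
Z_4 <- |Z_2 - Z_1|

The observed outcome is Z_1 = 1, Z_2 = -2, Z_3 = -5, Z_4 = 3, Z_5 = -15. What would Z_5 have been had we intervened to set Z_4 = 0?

Intervening sets Z_4 = 0 and removes its equation (Z_4 <- |Z_2 - Z_1|).
Z_3 = 2Z_2 - 1  [with Z_2=-2]  = -5
Z_5 = Z_3*Z_4  [with Z_3=-5, Z_4=0]  = 0

0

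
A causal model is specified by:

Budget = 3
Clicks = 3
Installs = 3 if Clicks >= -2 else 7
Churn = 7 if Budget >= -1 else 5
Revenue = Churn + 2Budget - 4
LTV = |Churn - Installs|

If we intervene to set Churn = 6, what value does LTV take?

Under do(Churn=6), the mechanism Churn = 7 if Budget >= -1 else 5 is discarded; Churn is fixed at 6.
Installs = 3 if Clicks >= -2 else 7  [with Clicks=3]  = 3
LTV = |Churn - Installs|  [with Churn=6, Installs=3]  = 3

3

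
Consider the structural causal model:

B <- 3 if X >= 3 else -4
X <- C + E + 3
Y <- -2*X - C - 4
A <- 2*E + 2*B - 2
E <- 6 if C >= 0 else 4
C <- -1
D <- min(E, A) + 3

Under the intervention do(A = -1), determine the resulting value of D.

2

Under do(A=-1), the mechanism A <- 2*E + 2*B - 2 is discarded; A is fixed at -1.
E = 6 if C >= 0 else 4  [with C=-1]  = 4
D = min(E, A) + 3  [with E=4, A=-1]  = 2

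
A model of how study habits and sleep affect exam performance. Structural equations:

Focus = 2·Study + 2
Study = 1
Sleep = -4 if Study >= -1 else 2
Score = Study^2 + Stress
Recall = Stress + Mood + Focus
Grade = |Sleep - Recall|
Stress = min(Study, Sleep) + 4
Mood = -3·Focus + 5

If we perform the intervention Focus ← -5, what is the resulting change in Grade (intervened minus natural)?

do(Focus=-5) replaces the equation Focus = 2·Study + 2 with the constant Focus = -5.
Sleep = -4 if Study >= -1 else 2  [with Study=1]  = -4
Stress = min(Study, Sleep) + 4  [with Study=1, Sleep=-4]  = 0
Mood = -3·Focus + 5  [with Focus=-5]  = 20
Recall = Stress + Mood + Focus  [with Stress=0, Mood=20, Focus=-5]  = 15
Grade = |Sleep - Recall|  [with Sleep=-4, Recall=15]  = 19
Without intervention: Sleep = -4 if Study >= -1 else 2  [with Study=1]  = -4; Stress = min(Study, Sleep) + 4  [with Study=1, Sleep=-4]  = 0; Focus = 2·Study + 2  [with Study=1]  = 4; Mood = -3·Focus + 5  [with Focus=4]  = -7; Recall = Stress + Mood + Focus  [with Stress=0, Mood=-7, Focus=4]  = -3; Grade = |Sleep - Recall|  [with Sleep=-4, Recall=-3]  = 1.
Change = 19 − 1 = 18.

18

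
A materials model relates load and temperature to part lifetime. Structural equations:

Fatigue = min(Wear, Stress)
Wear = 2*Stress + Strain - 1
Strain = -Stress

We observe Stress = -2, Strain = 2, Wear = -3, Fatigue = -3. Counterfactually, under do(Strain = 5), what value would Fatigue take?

-2

Under do(Strain=5), the mechanism Strain = -Stress is discarded; Strain is fixed at 5.
Wear = 2*Stress + Strain - 1  [with Stress=-2, Strain=5]  = 0
Fatigue = min(Wear, Stress)  [with Wear=0, Stress=-2]  = -2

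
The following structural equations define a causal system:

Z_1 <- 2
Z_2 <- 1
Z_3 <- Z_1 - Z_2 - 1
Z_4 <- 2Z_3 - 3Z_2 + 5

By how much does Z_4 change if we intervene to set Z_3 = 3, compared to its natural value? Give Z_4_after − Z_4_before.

6

The intervention breaks the incoming arrows to Z_3: Z_3 <- Z_1 - Z_2 - 1 no longer applies, and Z_3 = 3.
Z_4 = 2Z_3 - 3Z_2 + 5  [with Z_3=3, Z_2=1]  = 8
Without intervention: Z_3 = Z_1 - Z_2 - 1  [with Z_1=2, Z_2=1]  = 0; Z_4 = 2Z_3 - 3Z_2 + 5  [with Z_3=0, Z_2=1]  = 2.
Change = 8 − 2 = 6.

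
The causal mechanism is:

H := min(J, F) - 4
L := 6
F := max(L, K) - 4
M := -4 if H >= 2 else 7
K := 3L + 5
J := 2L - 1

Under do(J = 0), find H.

-4

Intervening sets J = 0 and removes its equation (J := 2L - 1).
K = 3L + 5  [with L=6]  = 23
F = max(L, K) - 4  [with L=6, K=23]  = 19
H = min(J, F) - 4  [with J=0, F=19]  = -4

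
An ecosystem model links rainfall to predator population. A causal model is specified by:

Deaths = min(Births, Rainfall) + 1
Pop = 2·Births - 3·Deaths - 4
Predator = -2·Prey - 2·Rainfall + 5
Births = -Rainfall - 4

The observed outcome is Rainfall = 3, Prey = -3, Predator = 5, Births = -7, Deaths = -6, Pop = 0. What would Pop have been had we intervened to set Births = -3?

-4

Under do(Births=-3), the mechanism Births = -Rainfall - 4 is discarded; Births is fixed at -3.
Deaths = min(Births, Rainfall) + 1  [with Births=-3, Rainfall=3]  = -2
Pop = 2·Births - 3·Deaths - 4  [with Births=-3, Deaths=-2]  = -4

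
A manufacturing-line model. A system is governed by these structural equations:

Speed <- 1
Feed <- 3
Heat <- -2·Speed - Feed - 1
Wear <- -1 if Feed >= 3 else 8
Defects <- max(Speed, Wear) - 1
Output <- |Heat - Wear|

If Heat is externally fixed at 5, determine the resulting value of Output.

The intervention breaks the incoming arrows to Heat: Heat <- -2·Speed - Feed - 1 no longer applies, and Heat = 5.
Wear = -1 if Feed >= 3 else 8  [with Feed=3]  = -1
Output = |Heat - Wear|  [with Heat=5, Wear=-1]  = 6

6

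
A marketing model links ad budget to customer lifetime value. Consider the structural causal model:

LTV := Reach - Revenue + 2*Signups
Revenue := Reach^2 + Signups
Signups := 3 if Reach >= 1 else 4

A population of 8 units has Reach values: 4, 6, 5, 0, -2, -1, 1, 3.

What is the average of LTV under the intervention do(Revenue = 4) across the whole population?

Under do(Revenue=4), Revenue's equation is replaced by Revenue=4 for every unit. Per-unit LTV: 6, 8, 7, 4, 2, 3, 3, 5. Mean = 4.75.

4.75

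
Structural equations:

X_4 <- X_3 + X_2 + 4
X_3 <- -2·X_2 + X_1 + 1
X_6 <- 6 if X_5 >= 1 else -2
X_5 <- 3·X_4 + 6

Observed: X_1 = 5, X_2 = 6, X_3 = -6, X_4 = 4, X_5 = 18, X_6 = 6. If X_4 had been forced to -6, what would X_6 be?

Under do(X_4=-6), the mechanism X_4 <- X_3 + X_2 + 4 is discarded; X_4 is fixed at -6.
X_5 = 3·X_4 + 6  [with X_4=-6]  = -12
X_6 = 6 if X_5 >= 1 else -2  [with X_5=-12]  = -2

-2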